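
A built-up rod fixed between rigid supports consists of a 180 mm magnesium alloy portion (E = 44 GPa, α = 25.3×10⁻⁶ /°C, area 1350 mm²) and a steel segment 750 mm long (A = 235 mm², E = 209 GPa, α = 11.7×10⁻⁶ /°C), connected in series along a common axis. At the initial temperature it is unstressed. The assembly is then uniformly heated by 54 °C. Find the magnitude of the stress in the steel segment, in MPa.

σ ≈ 167 MPa (compressive)

Free thermal expansion of the whole bar: Σ αᵢΔT Lᵢ = 25.3×10⁻⁶×54×180 + 11.7×10⁻⁶×54×750 = 0.7198 mm.
Since the ends are fixed, an axial force P builds up, equal in every segment, with P · Σ Lᵢ/(AᵢEᵢ) = δ_free.
Σ Lᵢ/(AᵢEᵢ) = 180/(1350×44×10³) + 750/(235×209×10³) = 1.83×10⁻⁵ mm/N.
Hence P = δ_free / Σ(L/AE) = 0.7198/1.83×10⁻⁵ = 39.33 kN (compressive).
σ_{steel} = P / A = 39330 / 235 = 167.4 MPa.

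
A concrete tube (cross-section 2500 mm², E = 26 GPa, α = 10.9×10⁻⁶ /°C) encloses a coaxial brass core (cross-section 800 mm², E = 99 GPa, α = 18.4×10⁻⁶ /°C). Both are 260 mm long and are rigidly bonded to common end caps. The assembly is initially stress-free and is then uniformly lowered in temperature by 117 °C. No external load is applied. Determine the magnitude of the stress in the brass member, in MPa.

The brass has the larger α, so on cooling it would change length more than the concrete if both were free. The rigid plates force a common final length, so the brass is put into tension and the concrete into compression, with equal and opposite forces P (no external load).
Compatibility of the two members (thermal + elastic change equal): (α₁ − α₂)ΔT = P·[1/(A₁E₁) + 1/(A₂E₂)].
|α₁ − α₂|·ΔT = 7.5×10⁻⁶ × 117 = 0.0008775.
1/(A₁E₁) + 1/(A₂E₂) = 1/(2500×26×10³) + 1/(800×99×10³) = 2.801×10⁻⁸ N⁻¹.
So P = 0.0008775 / 2.801×10⁻⁸ = 31.33 kN.
σ_{brass} = P/A₂ = 31330/800 = 39.16 MPa, tensile.

σ ≈ 39.2 MPa (tensile)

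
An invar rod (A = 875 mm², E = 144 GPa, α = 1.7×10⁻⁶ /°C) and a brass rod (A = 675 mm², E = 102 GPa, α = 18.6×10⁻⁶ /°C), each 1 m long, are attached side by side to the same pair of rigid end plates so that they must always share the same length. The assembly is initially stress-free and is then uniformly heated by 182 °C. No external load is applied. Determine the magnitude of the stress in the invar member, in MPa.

σ ≈ 157 MPa (tensile)

Both members must finish at the same length. With the larger α, the brass tends to over-expand; the plates restrain it, putting the brass in compression and the invar in tension. With no external load the two internal forces are equal and opposite, magnitude P.
Compatibility of the two members (thermal + elastic change equal): (α₁ − α₂)ΔT = P·[1/(A₁E₁) + 1/(A₂E₂)].
|α₁ − α₂|·ΔT = 16.9×10⁻⁶ × 182 = 0.003076.
1/(A₁E₁) + 1/(A₂E₂) = 1/(875×144×10³) + 1/(675×102×10³) = 2.246×10⁻⁸ N⁻¹.
P = 0.003076 / 2.246×10⁻⁸ = 136900 N = 136.9 kN.
σ_{invar} = P/A₁ = 136900/875 = 156.5 MPa, tensile.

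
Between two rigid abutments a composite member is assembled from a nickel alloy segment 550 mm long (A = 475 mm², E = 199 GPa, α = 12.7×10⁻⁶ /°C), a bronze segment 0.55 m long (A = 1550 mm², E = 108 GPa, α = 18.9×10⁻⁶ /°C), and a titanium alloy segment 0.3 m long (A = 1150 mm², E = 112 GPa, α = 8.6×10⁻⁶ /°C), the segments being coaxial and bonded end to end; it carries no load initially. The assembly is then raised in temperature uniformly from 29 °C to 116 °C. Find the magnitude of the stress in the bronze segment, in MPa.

σ ≈ 98 MPa (compressive)

Free thermal expansion of the whole bar: Σ αᵢΔT Lᵢ = 12.7×10⁻⁶×87×550 + 18.9×10⁻⁶×87×550 + 8.6×10⁻⁶×87×300 = 1.737 mm.
The rigid supports impose zero overall length change; the single axial force P common to all segments must satisfy P Σ Lᵢ/(AᵢEᵢ) = δ_free.
The series flexibility is Σ Lᵢ/(AᵢEᵢ) = 550/(475×199×10³) + 550/(1550×108×10³) + 300/(1150×112×10³) = 1.143×10⁻⁵ mm/N.
So P = 1.737 / 1.143×10⁻⁵ = 151.9 kN, compressive.
σ_{bronze} = P / A = 151900 / 1550 = 97.99 MPa.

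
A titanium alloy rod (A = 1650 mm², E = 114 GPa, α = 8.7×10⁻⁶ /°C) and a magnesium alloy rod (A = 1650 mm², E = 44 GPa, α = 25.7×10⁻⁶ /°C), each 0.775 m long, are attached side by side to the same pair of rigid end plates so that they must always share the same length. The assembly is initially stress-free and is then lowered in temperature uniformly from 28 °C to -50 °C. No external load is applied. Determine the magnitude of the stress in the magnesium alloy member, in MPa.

Equilibrium of a rigid end plate with no external load gives equal and opposite internal forces ±P in the two members. Since α_{magnesium alloy} > α_{titanium alloy}, cooling drives the magnesium alloy into tension and the titanium alloy into compression.
Equating the net (thermal + elastic) strains gives |α₁ − α₂|·ΔT = P·[1/(A₁E₁) + 1/(A₂E₂)].
|α₁ − α₂|·ΔT = 17×10⁻⁶ × 78 = 0.001326.
1/(A₁E₁) + 1/(A₂E₂) = 1/(1650×114×10³) + 1/(1650×44×10³) = 1.909×10⁻⁸ N⁻¹.
So P = 0.001326 / 1.909×10⁻⁸ = 69.46 kN.
σ_{magnesium alloy} = P/A₂ = 69460/1650 = 42.1 MPa, tensile.

σ ≈ 42.1 MPa (tensile)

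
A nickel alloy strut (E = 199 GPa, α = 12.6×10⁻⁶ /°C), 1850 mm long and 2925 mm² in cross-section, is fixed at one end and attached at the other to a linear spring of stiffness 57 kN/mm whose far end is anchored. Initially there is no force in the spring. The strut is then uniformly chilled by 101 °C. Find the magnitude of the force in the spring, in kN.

P ≈ 114 kN

If the spring were absent the strut would shorten by αΔT L = 12.6×10⁻⁶ × 101 × 1850 = 2.354 mm.
With a force P in the spring, the elastic change of the strut is PL/(AE) and that of the spring is P/k; compatibility requires their sum to equal δ_free.
So P = δ_free / [L/(AE) + 1/k] = 2.354 / [ 1850/(2925×199×10³) + 1/(57×10³) ].
P = 2.354 / 2.072×10⁻⁵ = 113600 N.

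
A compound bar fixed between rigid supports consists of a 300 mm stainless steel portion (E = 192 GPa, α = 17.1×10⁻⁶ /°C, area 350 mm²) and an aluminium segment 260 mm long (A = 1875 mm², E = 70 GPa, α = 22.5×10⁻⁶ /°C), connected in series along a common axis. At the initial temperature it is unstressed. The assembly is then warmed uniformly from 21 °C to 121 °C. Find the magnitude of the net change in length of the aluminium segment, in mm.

Free thermal expansion of the whole bar: Σ αᵢΔT Lᵢ = 17.1×10⁻⁶×100×300 + 22.5×10⁻⁶×100×260 = 1.098 mm.
The rigid supports impose zero overall length change; the single axial force P common to all segments must satisfy P Σ Lᵢ/(AᵢEᵢ) = δ_free.
Σ Lᵢ/(AᵢEᵢ) = 300/(350×192×10³) + 260/(1875×70×10³) = 6.445×10⁻⁶ mm/N.
Hence P = δ_free / Σ(L/AE) = 1.098/6.445×10⁻⁶ = 170.4 kN (compressive).
For the aluminium segment, free thermal change = 22.5×10⁻⁶×100×260 = 0.585 mm and elastic change from P = 170400×260/(1875×70×10³) = 0.3375 mm; these oppose, so the net change is 0.248 mm (segment lengthens).

|ΔL| ≈ 0.248 mm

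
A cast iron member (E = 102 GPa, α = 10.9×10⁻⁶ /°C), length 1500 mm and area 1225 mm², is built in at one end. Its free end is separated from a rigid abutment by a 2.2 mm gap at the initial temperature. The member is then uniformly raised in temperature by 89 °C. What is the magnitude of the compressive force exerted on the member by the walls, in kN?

Free thermal elongation = αΔT L = 10.9×10⁻⁶ × 89 × 1500 = 1.455 mm.
This is smaller than the 2.2 mm clearance, so the member expands freely without reaching the stop — the stress is zero.

P ≈ 0 kN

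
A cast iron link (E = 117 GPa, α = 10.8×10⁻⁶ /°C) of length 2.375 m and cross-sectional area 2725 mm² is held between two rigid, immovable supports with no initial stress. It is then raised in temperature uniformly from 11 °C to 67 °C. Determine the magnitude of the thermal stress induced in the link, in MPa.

With length fixed, the mechanical strain must cancel the thermal strain αΔT = 10.8×10⁻⁶ × 56 = 604.8×10⁻⁶.
σ = EαΔT = 117×10³ × 10.8×10⁻⁶ × 56 = 70.76 MPa (compressive; the link is trying to expand).

σ ≈ 70.8 MPa (compressive)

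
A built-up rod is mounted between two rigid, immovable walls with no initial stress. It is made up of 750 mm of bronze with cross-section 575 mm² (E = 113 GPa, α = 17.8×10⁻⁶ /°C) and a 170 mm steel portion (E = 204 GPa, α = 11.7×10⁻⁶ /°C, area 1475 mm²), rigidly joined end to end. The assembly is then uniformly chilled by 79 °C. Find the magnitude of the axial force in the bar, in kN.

If the supports were absent, the total length change would be Σ αᵢΔT Lᵢ = 17.8×10⁻⁶×79×750 + 11.7×10⁻⁶×79×170 = 1.212 mm.
The rigid supports impose zero overall length change; the single axial force P common to all segments must satisfy P Σ Lᵢ/(AᵢEᵢ) = δ_free.
Σ Lᵢ/(AᵢEᵢ) = 750/(575×113×10³) + 170/(1475×204×10³) = 1.211×10⁻⁵ mm/N.
P = 1.212 / 1.211×10⁻⁵ = 100100 N = 100.1 kN, tensile.

P ≈ 100 kN (tensile)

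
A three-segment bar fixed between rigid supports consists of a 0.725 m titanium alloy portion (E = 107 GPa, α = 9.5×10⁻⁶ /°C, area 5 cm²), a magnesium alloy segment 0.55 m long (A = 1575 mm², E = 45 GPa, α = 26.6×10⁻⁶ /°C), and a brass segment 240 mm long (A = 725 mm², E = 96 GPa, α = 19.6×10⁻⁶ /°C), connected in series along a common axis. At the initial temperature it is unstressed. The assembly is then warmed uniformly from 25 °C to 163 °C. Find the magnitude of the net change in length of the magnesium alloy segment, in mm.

With the walls removed the bar would change length by δ_free = Σ αᵢΔT Lᵢ = 9.5×10⁻⁶×138×725 + 26.6×10⁻⁶×138×550 + 19.6×10⁻⁶×138×240 = 3.619 mm.
The walls prevent any net length change, so an axial force P (same in every segment) develops. Compatibility: P · Σ Lᵢ/(AᵢEᵢ) = δ_free.
The series flexibility is Σ Lᵢ/(AᵢEᵢ) = 725/(500×107×10³) + 550/(1575×45×10³) + 240/(725×96×10³) = 2.476×10⁻⁵ mm/N.
So P = 3.619 / 2.476×10⁻⁵ = 146.1 kN, compressive.
For the magnesium alloy segment, free thermal change = 26.6×10⁻⁶×138×550 = 2.019 mm and elastic change from P = 146100×550/(1575×45×10³) = 1.134 mm; these oppose, so the net change is 0.885 mm (segment lengthens).

|ΔL| ≈ 0.885 mm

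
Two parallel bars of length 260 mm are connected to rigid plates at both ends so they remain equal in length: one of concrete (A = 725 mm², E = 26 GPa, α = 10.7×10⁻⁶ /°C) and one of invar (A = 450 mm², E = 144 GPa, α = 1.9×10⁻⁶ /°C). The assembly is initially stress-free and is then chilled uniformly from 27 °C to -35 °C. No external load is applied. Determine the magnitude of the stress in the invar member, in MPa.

Both members must finish at the same length. With the larger α, the concrete tends to over-contract; the plates restrain it, putting the concrete in tension and the invar in compression. With no external load the two internal forces are equal and opposite, magnitude P.
Equating the net (thermal + elastic) strains gives |α₁ − α₂|·ΔT = P·[1/(A₁E₁) + 1/(A₂E₂)].
|α₁ − α₂|·ΔT = 8.8×10⁻⁶ × 62 = 0.0005456.
1/(A₁E₁) + 1/(A₂E₂) = 1/(725×26×10³) + 1/(450×144×10³) = 6.848×10⁻⁸ N⁻¹.
So P = 0.0005456 / 6.848×10⁻⁸ = 7.967 kN.
σ_{invar} = P/A₂ = 7967/450 = 17.7 MPa, compressive.

σ ≈ 17.7 MPa (compressive)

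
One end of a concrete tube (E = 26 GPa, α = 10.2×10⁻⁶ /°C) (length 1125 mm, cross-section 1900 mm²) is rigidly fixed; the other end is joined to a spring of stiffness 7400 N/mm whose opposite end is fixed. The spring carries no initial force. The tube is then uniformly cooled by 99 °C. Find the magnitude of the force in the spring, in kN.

The unrestrained thermal change is αΔT L = 10.2×10⁻⁶ × 99 × 1125 = 1.136 mm.
With a force P in the spring, the elastic change of the tube is PL/(AE) and that of the spring is P/k; compatibility requires their sum to equal δ_free.
So P = δ_free / [L/(AE) + 1/k] = 1.136 / [ 1125/(1900×26×10³) + 1/(7400) ].
P = 1.136 / 0.0001579 = 7194 N.

P ≈ 7.19 kN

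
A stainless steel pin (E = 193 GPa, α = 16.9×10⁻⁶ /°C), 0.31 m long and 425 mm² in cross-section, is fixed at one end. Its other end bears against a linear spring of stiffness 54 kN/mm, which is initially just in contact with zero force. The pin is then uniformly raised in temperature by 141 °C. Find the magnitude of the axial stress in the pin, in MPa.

σ ≈ 77.9 MPa (compressive)

The unrestrained thermal change is αΔT L = 16.9×10⁻⁶ × 141 × 310 = 0.7387 mm.
With a force P in the spring, the elastic change of the pin is PL/(AE) and that of the spring is P/k; compatibility requires their sum to equal δ_free.
So P = δ_free / [L/(AE) + 1/k] = 0.7387 / [ 310/(425×193×10³) + 1/(54×10³) ].
P = 0.7387 / 2.23×10⁻⁵ = 33130 N.
σ = P/A = 33130/425 = 77.95 MPa.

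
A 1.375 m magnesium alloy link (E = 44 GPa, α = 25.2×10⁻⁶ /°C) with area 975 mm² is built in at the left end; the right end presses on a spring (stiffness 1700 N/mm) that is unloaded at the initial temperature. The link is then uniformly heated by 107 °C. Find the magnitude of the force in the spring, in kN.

If the spring were absent the link would lengthen by αΔT L = 25.2×10⁻⁶ × 107 × 1375 = 3.708 mm.
With a force P in the spring, the elastic change of the link is PL/(AE) and that of the spring is P/k; compatibility requires their sum to equal δ_free.
P [ L/(AE) + 1/k ] = δ_free → P [ 1375/(975×44×10³) + 1/(1700) ] = 3.708.
P = 3.708 / 0.0006203 = 5977 N.

P ≈ 5.98 kN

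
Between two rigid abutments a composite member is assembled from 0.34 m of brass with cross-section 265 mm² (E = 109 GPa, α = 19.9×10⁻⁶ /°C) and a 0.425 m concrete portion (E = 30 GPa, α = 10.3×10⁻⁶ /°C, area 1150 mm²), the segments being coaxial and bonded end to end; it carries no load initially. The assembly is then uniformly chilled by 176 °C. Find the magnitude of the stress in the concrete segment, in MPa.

If the supports were absent, the total length change would be Σ αᵢΔT Lᵢ = 19.9×10⁻⁶×176×340 + 10.3×10⁻⁶×176×425 = 1.961 mm.
The rigid supports impose zero overall length change; the single axial force P common to all segments must satisfy P Σ Lᵢ/(AᵢEᵢ) = δ_free.
The series flexibility is Σ Lᵢ/(AᵢEᵢ) = 340/(265×109×10³) + 425/(1150×30×10³) = 2.409×10⁻⁵ mm/N.
P = 1.961 / 2.409×10⁻⁵ = 81410 N = 81.41 kN, tensile.
σ_{concrete} = P / A = 81410 / 1150 = 70.8 MPa.

σ ≈ 70.8 MPa (tensile)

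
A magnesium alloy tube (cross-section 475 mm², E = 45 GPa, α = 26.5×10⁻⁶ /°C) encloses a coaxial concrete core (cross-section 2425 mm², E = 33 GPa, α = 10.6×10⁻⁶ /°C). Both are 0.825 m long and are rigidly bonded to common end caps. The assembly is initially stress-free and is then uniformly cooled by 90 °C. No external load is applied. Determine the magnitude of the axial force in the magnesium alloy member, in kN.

P ≈ 24.1 kN (tensile in the magnesium alloy)

The magnesium alloy has the larger α, so on cooling it would change length more than the concrete if both were free. The rigid plates force a common final length, so the magnesium alloy is put into tension and the concrete into compression, with equal and opposite forces P (no external load).
Equating the net (thermal + elastic) strains gives |α₁ − α₂|·ΔT = P·[1/(A₁E₁) + 1/(A₂E₂)].
|α₁ − α₂|·ΔT = 15.9×10⁻⁶ × 90 = 0.001431.
1/(A₁E₁) + 1/(A₂E₂) = 1/(475×45×10³) + 1/(2425×33×10³) = 5.928×10⁻⁸ N⁻¹.
So P = 0.001431 / 5.928×10⁻⁸ = 24.14 kN.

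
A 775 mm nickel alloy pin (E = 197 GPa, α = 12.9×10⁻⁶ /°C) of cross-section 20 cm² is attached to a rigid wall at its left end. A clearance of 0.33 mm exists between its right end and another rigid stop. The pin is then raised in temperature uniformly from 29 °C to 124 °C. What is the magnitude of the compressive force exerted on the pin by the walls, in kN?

Free thermal elongation = αΔT L = 12.9×10⁻⁶ × 95 × 775 = 0.9498 mm.
This exceeds the 0.33 mm gap, so the wall pushes back. The portion of expansion that must be recovered elastically is δ_free − gap = 0.9498 − 0.33 = 0.6198 mm.
So σ = E(δ_free − g)/L = 197×10³ × 0.6198/775 = 157.5 MPa.
Force on the wall = σA = 157.5 × 2000 mm² = 315.1 kN.

P ≈ 315 kN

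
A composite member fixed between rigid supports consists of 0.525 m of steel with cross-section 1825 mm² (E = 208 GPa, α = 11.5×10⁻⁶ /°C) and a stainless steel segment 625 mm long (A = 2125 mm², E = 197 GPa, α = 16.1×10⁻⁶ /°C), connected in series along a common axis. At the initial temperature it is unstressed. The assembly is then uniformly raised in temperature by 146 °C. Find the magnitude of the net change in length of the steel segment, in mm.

Free thermal expansion of the whole bar: Σ αᵢΔT Lᵢ = 11.5×10⁻⁶×146×525 + 16.1×10⁻⁶×146×625 = 2.351 mm.
Since the ends are fixed, an axial force P builds up, equal in every segment, with P · Σ Lᵢ/(AᵢEᵢ) = δ_free.
The series flexibility is Σ Lᵢ/(AᵢEᵢ) = 525/(1825×208×10³) + 625/(2125×197×10³) = 2.876×10⁻⁶ mm/N.
So P = 2.351 / 2.876×10⁻⁶ = 817.3 kN, compressive.
For the steel segment, free thermal change = 11.5×10⁻⁶×146×525 = 0.8815 mm and elastic change from P = 817300×525/(1825×208×10³) = 1.13 mm; these oppose, so the net change is 0.249 mm (segment shortens).

|ΔL| ≈ 0.249 mm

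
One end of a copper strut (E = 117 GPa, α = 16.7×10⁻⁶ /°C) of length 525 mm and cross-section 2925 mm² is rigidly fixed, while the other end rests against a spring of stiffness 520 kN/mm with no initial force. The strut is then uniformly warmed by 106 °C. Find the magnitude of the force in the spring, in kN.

Free thermal expansion: δ_free = αΔT L = 16.7×10⁻⁶ × 106 × 525 = 0.9294 mm.
With a force P in the spring, the elastic change of the strut is PL/(AE) and that of the spring is P/k; compatibility requires their sum to equal δ_free.
So P = δ_free / [L/(AE) + 1/k] = 0.9294 / [ 525/(2925×117×10³) + 1/(520×10³) ].
P = 0.9294 / 3.457×10⁻⁶ = 268800 N.

P ≈ 269 kN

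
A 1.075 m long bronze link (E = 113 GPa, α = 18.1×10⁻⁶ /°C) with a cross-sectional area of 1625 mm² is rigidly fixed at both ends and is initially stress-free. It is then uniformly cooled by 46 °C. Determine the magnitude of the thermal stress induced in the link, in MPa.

σ ≈ 94.1 MPa (tensile)

With length fixed, the mechanical strain must cancel the thermal strain αΔT = 18.1×10⁻⁶ × 46 = 832.6×10⁻⁶.
σ = EαΔT = 113×10³ × 18.1×10⁻⁶ × 46 = 94.08 MPa (tensile; the link is trying to contract).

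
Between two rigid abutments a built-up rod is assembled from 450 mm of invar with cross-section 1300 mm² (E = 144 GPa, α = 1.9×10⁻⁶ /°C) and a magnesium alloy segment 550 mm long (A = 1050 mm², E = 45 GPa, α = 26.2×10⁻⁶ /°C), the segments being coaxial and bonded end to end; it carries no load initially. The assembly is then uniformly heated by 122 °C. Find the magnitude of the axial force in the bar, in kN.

P ≈ 133 kN (compressive)

With the walls removed the bar would change length by δ_free = Σ αᵢΔT Lᵢ = 1.9×10⁻⁶×122×450 + 26.2×10⁻⁶×122×550 = 1.862 mm.
The rigid supports impose zero overall length change; the single axial force P common to all segments must satisfy P Σ Lᵢ/(AᵢEᵢ) = δ_free.
The series flexibility is Σ Lᵢ/(AᵢEᵢ) = 450/(1300×144×10³) + 550/(1050×45×10³) = 1.404×10⁻⁵ mm/N.
So P = 1.862 / 1.404×10⁻⁵ = 132.6 kN, compressive.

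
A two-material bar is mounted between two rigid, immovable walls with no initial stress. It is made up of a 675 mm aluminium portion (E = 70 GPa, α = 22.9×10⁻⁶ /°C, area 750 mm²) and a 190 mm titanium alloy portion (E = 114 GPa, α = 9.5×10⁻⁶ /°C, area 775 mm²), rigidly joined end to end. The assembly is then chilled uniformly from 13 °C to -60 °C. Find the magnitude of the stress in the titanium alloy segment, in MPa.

σ ≈ 108 MPa (tensile)

If the supports were absent, the total length change would be Σ αᵢΔT Lᵢ = 22.9×10⁻⁶×73×675 + 9.5×10⁻⁶×73×190 = 1.26 mm.
The rigid supports impose zero overall length change; the single axial force P common to all segments must satisfy P Σ Lᵢ/(AᵢEᵢ) = δ_free.
Σ Lᵢ/(AᵢEᵢ) = 675/(750×70×10³) + 190/(775×114×10³) = 1.501×10⁻⁵ mm/N.
Hence P = δ_free / Σ(L/AE) = 1.26/1.501×10⁻⁵ = 83.97 kN (tensile).
σ_{titanium alloy} = P / A = 83970 / 775 = 108.3 MPa.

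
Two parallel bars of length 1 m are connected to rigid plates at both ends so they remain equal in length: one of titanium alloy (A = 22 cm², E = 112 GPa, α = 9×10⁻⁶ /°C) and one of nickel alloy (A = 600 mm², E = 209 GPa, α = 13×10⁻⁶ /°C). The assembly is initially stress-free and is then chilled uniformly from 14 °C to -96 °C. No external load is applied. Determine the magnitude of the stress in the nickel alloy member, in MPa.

σ ≈ 60.9 MPa (tensile)

Both members must finish at the same length. With the larger α, the nickel alloy tends to over-contract; the plates restrain it, putting the nickel alloy in tension and the titanium alloy in compression. With no external load the two internal forces are equal and opposite, magnitude P.
Equating the net (thermal + elastic) strains gives |α₁ − α₂|·ΔT = P·[1/(A₁E₁) + 1/(A₂E₂)].
|α₁ − α₂|·ΔT = 4×10⁻⁶ × 110 = 0.00044.
1/(A₁E₁) + 1/(A₂E₂) = 1/(2200×112×10³) + 1/(600×209×10³) = 1.203×10⁻⁸ N⁻¹.
P = 0.00044 / 1.203×10⁻⁸ = 36570 N = 36.57 kN.
σ_{nickel alloy} = P/A₂ = 36570/600 = 60.94 MPa, tensile.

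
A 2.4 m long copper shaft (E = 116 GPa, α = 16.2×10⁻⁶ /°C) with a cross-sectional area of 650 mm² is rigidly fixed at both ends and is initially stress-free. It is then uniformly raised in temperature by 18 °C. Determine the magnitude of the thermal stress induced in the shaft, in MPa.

With length fixed, the mechanical strain must cancel the thermal strain αΔT = 16.2×10⁻⁶ × 18 = 291.6×10⁻⁶.
Hence σ = E·αΔT = 116×10³ × 291.6×10⁻⁶ = 33.83 MPa, compressive.

σ ≈ 33.8 MPa (compressive)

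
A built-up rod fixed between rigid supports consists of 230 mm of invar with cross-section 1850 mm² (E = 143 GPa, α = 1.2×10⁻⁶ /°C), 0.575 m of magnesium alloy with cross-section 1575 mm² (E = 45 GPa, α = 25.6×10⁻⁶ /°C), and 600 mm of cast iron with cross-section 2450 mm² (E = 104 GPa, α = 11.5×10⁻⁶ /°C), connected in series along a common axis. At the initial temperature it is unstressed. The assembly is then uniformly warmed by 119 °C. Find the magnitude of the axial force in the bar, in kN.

P ≈ 230 kN (compressive)

With the walls removed the bar would change length by δ_free = Σ αᵢΔT Lᵢ = 1.2×10⁻⁶×119×230 + 25.6×10⁻⁶×119×575 + 11.5×10⁻⁶×119×600 = 2.606 mm.
Since the ends are fixed, an axial force P builds up, equal in every segment, with P · Σ Lᵢ/(AᵢEᵢ) = δ_free.
Σ Lᵢ/(AᵢEᵢ) = 230/(1850×143×10³) + 575/(1575×45×10³) + 600/(2450×104×10³) = 1.134×10⁻⁵ mm/N.
So P = 2.606 / 1.134×10⁻⁵ = 229.8 kN, compressive.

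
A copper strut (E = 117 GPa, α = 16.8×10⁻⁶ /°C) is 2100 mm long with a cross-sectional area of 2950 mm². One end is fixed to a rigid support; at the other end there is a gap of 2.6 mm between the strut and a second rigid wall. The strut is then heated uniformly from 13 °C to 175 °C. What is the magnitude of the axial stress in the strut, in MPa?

σ ≈ 174 MPa (compressive)

Free thermal elongation = αΔT L = 16.8×10⁻⁶ × 162 × 2100 = 5.715 mm.
This exceeds the 2.6 mm gap, so the wall pushes back. The portion of expansion that must be recovered elastically is δ_free − gap = 5.715 − 2.6 = 3.115 mm.
That suppressed elongation corresponds to σ = E·Δ/L = 117×10³ × 3.115/2100 = 173.6 MPa.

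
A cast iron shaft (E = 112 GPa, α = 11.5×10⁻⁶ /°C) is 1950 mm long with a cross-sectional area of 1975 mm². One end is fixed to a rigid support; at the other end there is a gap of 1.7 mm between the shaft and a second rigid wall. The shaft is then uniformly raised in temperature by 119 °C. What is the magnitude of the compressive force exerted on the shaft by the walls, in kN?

P ≈ 110 kN

If the wall were absent the shaft would grow by αΔT L = 11.5×10⁻⁶ × 119 × 1950 = 2.669 mm.
This exceeds the 1.7 mm gap, so the wall pushes back. The portion of expansion that must be recovered elastically is δ_free − gap = 2.669 − 1.7 = 0.9686 mm.
That suppressed elongation corresponds to σ = E·Δ/L = 112×10³ × 0.9686/1950 = 55.63 MPa.
P = σA = 55.63 × 1975 = 109.9 kN.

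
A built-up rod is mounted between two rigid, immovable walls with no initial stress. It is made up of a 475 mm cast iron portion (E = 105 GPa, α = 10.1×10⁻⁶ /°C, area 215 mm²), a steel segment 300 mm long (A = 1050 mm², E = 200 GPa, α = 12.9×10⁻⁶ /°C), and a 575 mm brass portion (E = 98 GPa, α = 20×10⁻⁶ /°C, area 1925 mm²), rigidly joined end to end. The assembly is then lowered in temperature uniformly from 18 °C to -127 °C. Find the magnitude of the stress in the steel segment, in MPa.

σ ≈ 109 MPa (tensile)

With the walls removed the bar would change length by δ_free = Σ αᵢΔT Lᵢ = 10.1×10⁻⁶×145×475 + 12.9×10⁻⁶×145×300 + 20×10⁻⁶×145×575 = 2.924 mm.
Since the ends are fixed, an axial force P builds up, equal in every segment, with P · Σ Lᵢ/(AᵢEᵢ) = δ_free.
The series flexibility is Σ Lᵢ/(AᵢEᵢ) = 475/(215×105×10³) + 300/(1050×200×10³) + 575/(1925×98×10³) = 2.552×10⁻⁵ mm/N.
So P = 2.924 / 2.552×10⁻⁵ = 114.6 kN, tensile.
σ_{steel} = P / A = 114600 / 1050 = 109.1 MPa.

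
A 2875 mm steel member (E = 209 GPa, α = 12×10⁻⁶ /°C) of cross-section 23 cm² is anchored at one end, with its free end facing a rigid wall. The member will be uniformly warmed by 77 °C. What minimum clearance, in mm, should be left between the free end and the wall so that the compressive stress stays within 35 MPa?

Free expansion if unrestrained: δ_free = αΔT L = 12×10⁻⁶ × 77 × 2875 = 2.656 mm.
At the allowable stress the elastic shortening the wall may impose is σL/E = 35 × 2875 / (209×10³) = 0.4815 mm.
So the gap has to take up the difference, g_min = δ_free − σL/E = 2.656 − 0.4815 = 2.175 mm.

g ≈ 2.18 mm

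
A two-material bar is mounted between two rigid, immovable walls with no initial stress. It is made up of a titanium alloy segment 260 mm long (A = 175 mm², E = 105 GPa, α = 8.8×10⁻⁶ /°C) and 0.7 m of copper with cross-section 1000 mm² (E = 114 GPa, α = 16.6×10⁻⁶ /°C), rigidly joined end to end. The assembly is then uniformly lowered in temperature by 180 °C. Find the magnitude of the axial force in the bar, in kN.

P ≈ 123 kN (tensile)

If the supports were absent, the total length change would be Σ αᵢΔT Lᵢ = 8.8×10⁻⁶×180×260 + 16.6×10⁻⁶×180×700 = 2.503 mm.
The walls prevent any net length change, so an axial force P (same in every segment) develops. Compatibility: P · Σ Lᵢ/(AᵢEᵢ) = δ_free.
The series flexibility is Σ Lᵢ/(AᵢEᵢ) = 260/(175×105×10³) + 700/(1000×114×10³) = 2.029×10⁻⁵ mm/N.
P = 2.503 / 2.029×10⁻⁵ = 123400 N = 123.4 kN, tensile.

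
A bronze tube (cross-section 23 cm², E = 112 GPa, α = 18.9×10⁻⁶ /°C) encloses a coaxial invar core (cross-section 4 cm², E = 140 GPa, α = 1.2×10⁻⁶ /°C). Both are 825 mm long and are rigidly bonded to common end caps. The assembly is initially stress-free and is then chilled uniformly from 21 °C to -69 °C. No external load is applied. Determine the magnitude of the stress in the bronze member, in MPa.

σ ≈ 31.9 MPa (tensile)

Both members must finish at the same length. With the larger α, the bronze tends to over-contract; the plates restrain it, putting the bronze in tension and the invar in compression. With no external load the two internal forces are equal and opposite, magnitude P.
Compatibility of the two members (thermal + elastic change equal): (α₁ − α₂)ΔT = P·[1/(A₁E₁) + 1/(A₂E₂)].
|α₁ − α₂|·ΔT = 17.7×10⁻⁶ × 90 = 0.001593.
1/(A₁E₁) + 1/(A₂E₂) = 1/(2300×112×10³) + 1/(400×140×10³) = 2.174×10⁻⁸ N⁻¹.
P = 0.001593 / 2.174×10⁻⁸ = 73280 N = 73.28 kN.
σ_{bronze} = P/A₁ = 73280/2300 = 31.86 MPa, tensile.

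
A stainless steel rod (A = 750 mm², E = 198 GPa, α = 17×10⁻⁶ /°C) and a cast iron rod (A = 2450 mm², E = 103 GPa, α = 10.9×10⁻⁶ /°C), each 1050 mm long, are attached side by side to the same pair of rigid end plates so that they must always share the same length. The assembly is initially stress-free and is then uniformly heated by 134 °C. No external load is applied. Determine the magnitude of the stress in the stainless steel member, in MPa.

σ ≈ 102 MPa (compressive)

Both members must finish at the same length. With the larger α, the stainless steel tends to over-expand; the plates restrain it, putting the stainless steel in compression and the cast iron in tension. With no external load the two internal forces are equal and opposite, magnitude P.
Equating the net (thermal + elastic) strains gives |α₁ − α₂|·ΔT = P·[1/(A₁E₁) + 1/(A₂E₂)].
|α₁ − α₂|·ΔT = 6.1×10⁻⁶ × 134 = 0.0008174.
1/(A₁E₁) + 1/(A₂E₂) = 1/(750×198×10³) + 1/(2450×103×10³) = 1.07×10⁻⁸ N⁻¹.
P = 0.0008174 / 1.07×10⁻⁸ = 76420 N = 76.42 kN.
σ_{stainless steel} = P/A₁ = 76420/750 = 101.9 MPa, compressive.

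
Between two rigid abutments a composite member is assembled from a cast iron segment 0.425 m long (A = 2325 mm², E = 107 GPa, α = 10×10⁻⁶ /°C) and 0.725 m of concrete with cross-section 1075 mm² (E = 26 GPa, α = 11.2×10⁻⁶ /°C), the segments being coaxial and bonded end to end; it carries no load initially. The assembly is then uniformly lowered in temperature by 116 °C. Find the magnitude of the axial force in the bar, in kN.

P ≈ 51.9 kN (tensile)

If the supports were absent, the total length change would be Σ αᵢΔT Lᵢ = 10×10⁻⁶×116×425 + 11.2×10⁻⁶×116×725 = 1.435 mm.
The walls prevent any net length change, so an axial force P (same in every segment) develops. Compatibility: P · Σ Lᵢ/(AᵢEᵢ) = δ_free.
Σ Lᵢ/(AᵢEᵢ) = 425/(2325×107×10³) + 725/(1075×26×10³) = 2.765×10⁻⁵ mm/N.
Hence P = δ_free / Σ(L/AE) = 1.435/2.765×10⁻⁵ = 51.9 kN (tensile).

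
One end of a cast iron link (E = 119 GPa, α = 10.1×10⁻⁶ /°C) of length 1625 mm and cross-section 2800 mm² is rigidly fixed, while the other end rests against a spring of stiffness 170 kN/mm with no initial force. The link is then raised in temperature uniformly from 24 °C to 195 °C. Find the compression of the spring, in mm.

Free thermal expansion: δ_free = αΔT L = 10.1×10⁻⁶ × 171 × 1625 = 2.807 mm.
Let P be the compressive force at the spring. The link shortens elastically by PL/(AE) and the spring compresses by P/k; together these equal δ_free.
P [ L/(AE) + 1/k ] = δ_free → P [ 1625/(2800×119×10³) + 1/(170×10³) ] = 2.807.
P = 2.807 / 1.076×10⁻⁵ = 260800 N.
Spring compression = P/k = 260800/(170×10³) = 1.534 mm.

δ ≈ 1.53 mm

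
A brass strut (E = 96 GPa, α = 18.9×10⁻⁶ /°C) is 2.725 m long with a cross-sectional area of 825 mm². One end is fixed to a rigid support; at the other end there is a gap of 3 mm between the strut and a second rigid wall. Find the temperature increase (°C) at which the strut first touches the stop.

Contact occurs when the free expansion equals the gap: αΔT L = 3 mm.
ΔT = 3 / (18.9×10⁻⁶ × 2725) = 58.25 °C.

ΔT ≈ 58.2 °C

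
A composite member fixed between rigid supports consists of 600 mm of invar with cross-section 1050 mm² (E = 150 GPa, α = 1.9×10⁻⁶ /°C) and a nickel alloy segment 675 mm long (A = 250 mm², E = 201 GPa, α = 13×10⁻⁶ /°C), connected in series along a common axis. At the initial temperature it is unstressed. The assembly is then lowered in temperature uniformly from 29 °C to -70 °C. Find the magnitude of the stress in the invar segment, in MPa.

Free thermal contraction of the whole bar: Σ αᵢΔT Lᵢ = 1.9×10⁻⁶×99×600 + 13×10⁻⁶×99×675 = 0.9816 mm.
The rigid supports impose zero overall length change; the single axial force P common to all segments must satisfy P Σ Lᵢ/(AᵢEᵢ) = δ_free.
The series flexibility is Σ Lᵢ/(AᵢEᵢ) = 600/(1050×150×10³) + 675/(250×201×10³) = 1.724×10⁻⁵ mm/N.
P = 0.9816 / 1.724×10⁻⁵ = 56930 N = 56.93 kN, tensile.
σ_{invar} = P / A = 56930 / 1050 = 54.22 MPa.

σ ≈ 54.2 MPa (tensile)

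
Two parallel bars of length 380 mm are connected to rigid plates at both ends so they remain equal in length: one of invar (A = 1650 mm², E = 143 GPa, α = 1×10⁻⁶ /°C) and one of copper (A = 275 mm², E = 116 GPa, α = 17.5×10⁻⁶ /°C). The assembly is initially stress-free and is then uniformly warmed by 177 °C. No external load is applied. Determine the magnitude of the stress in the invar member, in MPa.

σ ≈ 49.7 MPa (tensile)

Equilibrium of a rigid end plate with no external load gives equal and opposite internal forces ±P in the two members. Since α_{copper} > α_{invar}, heating drives the copper into compression and the invar into tension.
Setting the final lengths equal and cancelling L: (α₁ − α₂)ΔT = P/(A₁E₁) + P/(A₂E₂).
|α₁ − α₂|·ΔT = 16.5×10⁻⁶ × 177 = 0.00292.
1/(A₁E₁) + 1/(A₂E₂) = 1/(1650×143×10³) + 1/(275×116×10³) = 3.559×10⁻⁸ N⁻¹.
So P = 0.00292 / 3.559×10⁻⁸ = 82.07 kN.
σ_{invar} = P/A₁ = 82070/1650 = 49.74 MPa, tensile.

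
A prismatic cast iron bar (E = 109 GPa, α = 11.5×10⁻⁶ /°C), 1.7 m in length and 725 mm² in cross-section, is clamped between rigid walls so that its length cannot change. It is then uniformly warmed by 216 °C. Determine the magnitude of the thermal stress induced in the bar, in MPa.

σ ≈ 271 MPa (compressive)

The supports are rigid, so the total axial strain is zero. The restrained thermal strain is ε = αΔT = 11.5×10⁻⁶ × 216 = 2484×10⁻⁶.
σ = EαΔT = 109×10³ × 11.5×10⁻⁶ × 216 = 270.8 MPa (compressive; the bar is trying to expand).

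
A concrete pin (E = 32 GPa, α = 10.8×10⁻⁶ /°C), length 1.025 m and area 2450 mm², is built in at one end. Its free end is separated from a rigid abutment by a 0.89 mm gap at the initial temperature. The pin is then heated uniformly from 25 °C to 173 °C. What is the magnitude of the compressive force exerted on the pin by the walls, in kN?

Free thermal elongation = αΔT L = 10.8×10⁻⁶ × 148 × 1025 = 1.638 mm.
The gap closes (δ_free > 0.89 mm) and the wall then resists a further 1.638 − 0.89 = 0.7484 mm of expansion.
So σ = E(δ_free − g)/L = 32×10³ × 0.7484/1025 = 23.36 MPa.
P = σA = 23.36 × 2450 = 57.24 kN.

P ≈ 57.2 kN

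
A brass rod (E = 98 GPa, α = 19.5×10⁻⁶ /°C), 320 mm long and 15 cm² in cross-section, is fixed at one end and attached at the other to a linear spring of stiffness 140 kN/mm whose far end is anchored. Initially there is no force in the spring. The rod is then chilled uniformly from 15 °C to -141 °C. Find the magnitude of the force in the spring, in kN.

If the spring were absent the rod would shorten by αΔT L = 19.5×10⁻⁶ × 156 × 320 = 0.9734 mm.
Let P be the tensile force in the spring. The rod extends elastically by PL/(AE) and the spring stretches by P/k; together these equal δ_free.
So P = δ_free / [L/(AE) + 1/k] = 0.9734 / [ 320/(1500×98×10³) + 1/(140×10³) ].
P = 0.9734 / 9.32×10⁻⁶ = 104400 N.

P ≈ 104 kN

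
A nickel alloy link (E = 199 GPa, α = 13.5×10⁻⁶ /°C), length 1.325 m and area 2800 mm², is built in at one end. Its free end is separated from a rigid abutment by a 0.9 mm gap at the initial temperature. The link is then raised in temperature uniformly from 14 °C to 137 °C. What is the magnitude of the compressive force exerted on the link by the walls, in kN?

P ≈ 547 kN

If the wall were absent the link would grow by αΔT L = 13.5×10⁻⁶ × 123 × 1325 = 2.2 mm.
The gap closes (δ_free > 0.9 mm) and the wall then resists a further 2.2 − 0.9 = 1.3 mm of expansion.
That suppressed elongation corresponds to σ = E·Δ/L = 199×10³ × 1.3/1325 = 195.3 MPa.
Force on the wall = σA = 195.3 × 2800 mm² = 546.8 kN.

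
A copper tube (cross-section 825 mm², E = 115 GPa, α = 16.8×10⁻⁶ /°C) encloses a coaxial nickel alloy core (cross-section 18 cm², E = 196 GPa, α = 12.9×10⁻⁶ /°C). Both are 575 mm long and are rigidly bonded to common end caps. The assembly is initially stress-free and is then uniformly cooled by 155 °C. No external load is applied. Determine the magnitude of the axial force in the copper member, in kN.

P ≈ 45.2 kN (tensile in the copper)

Both members must finish at the same length. With the larger α, the copper tends to over-contract; the plates restrain it, putting the copper in tension and the nickel alloy in compression. With no external load the two internal forces are equal and opposite, magnitude P.
Compatibility of the two members (thermal + elastic change equal): (α₁ − α₂)ΔT = P·[1/(A₁E₁) + 1/(A₂E₂)].
|α₁ − α₂|·ΔT = 3.9×10⁻⁶ × 155 = 0.0006045.
1/(A₁E₁) + 1/(A₂E₂) = 1/(825×115×10³) + 1/(1800×196×10³) = 1.337×10⁻⁸ N⁻¹.
So P = 0.0006045 / 1.337×10⁻⁸ = 45.2 kN.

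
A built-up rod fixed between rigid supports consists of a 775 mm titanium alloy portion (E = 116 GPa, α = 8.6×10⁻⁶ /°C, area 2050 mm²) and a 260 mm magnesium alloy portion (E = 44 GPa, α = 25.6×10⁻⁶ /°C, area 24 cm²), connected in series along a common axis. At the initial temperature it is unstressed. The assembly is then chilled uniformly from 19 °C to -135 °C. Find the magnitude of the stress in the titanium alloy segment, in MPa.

Free thermal contraction of the whole bar: Σ αᵢΔT Lᵢ = 8.6×10⁻⁶×154×775 + 25.6×10⁻⁶×154×260 = 2.051 mm.
The walls prevent any net length change, so an axial force P (same in every segment) develops. Compatibility: P · Σ Lᵢ/(AᵢEᵢ) = δ_free.
Σ Lᵢ/(AᵢEᵢ) = 775/(2050×116×10³) + 260/(2400×44×10³) = 5.721×10⁻⁶ mm/N.
Hence P = δ_free / Σ(L/AE) = 2.051/5.721×10⁻⁶ = 358.6 kN (tensile).
σ_{titanium alloy} = P / A = 358600 / 2050 = 174.9 MPa.

σ ≈ 175 MPa (tensile)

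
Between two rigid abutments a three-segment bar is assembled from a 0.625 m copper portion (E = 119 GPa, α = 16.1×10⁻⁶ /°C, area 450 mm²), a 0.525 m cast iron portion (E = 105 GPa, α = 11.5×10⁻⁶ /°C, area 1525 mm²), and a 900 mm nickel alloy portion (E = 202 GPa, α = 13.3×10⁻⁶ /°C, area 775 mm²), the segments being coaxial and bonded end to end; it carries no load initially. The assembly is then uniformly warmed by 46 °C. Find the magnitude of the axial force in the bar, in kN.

With the walls removed the bar would change length by δ_free = Σ αᵢΔT Lᵢ = 16.1×10⁻⁶×46×625 + 11.5×10⁻⁶×46×525 + 13.3×10⁻⁶×46×900 = 1.291 mm.
Since the ends are fixed, an axial force P builds up, equal in every segment, with P · Σ Lᵢ/(AᵢEᵢ) = δ_free.
Σ Lᵢ/(AᵢEᵢ) = 625/(450×119×10³) + 525/(1525×105×10³) + 900/(775×202×10³) = 2.07×10⁻⁵ mm/N.
Hence P = δ_free / Σ(L/AE) = 1.291/2.07×10⁻⁵ = 62.38 kN (compressive).

P ≈ 62.4 kN (compressive)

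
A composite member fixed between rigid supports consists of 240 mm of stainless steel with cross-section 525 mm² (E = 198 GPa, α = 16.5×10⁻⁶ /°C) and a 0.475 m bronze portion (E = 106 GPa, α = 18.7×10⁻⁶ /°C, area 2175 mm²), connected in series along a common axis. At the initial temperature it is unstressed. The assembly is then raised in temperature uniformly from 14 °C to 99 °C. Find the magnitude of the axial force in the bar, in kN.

P ≈ 250 kN (compressive)

Free thermal expansion of the whole bar: Σ αᵢΔT Lᵢ = 16.5×10⁻⁶×85×240 + 18.7×10⁻⁶×85×475 = 1.092 mm.
Since the ends are fixed, an axial force P builds up, equal in every segment, with P · Σ Lᵢ/(AᵢEᵢ) = δ_free.
Σ Lᵢ/(AᵢEᵢ) = 240/(525×198×10³) + 475/(2175×106×10³) = 4.369×10⁻⁶ mm/N.
Hence P = δ_free / Σ(L/AE) = 1.092/4.369×10⁻⁶ = 249.8 kN (compressive).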